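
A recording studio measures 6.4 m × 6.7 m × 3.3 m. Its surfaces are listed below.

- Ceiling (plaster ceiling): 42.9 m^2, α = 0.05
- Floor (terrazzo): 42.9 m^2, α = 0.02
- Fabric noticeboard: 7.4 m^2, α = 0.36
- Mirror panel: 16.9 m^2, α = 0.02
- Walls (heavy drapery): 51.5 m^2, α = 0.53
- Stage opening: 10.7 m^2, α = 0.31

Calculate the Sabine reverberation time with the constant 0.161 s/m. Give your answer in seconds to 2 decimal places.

A = Σ Sᵢαᵢ = 42.9×0.05 + 42.9×0.02 + 7.4×0.36 + 16.9×0.02 + 51.5×0.53 + 10.7×0.31 = 36.617 sabins.
V = 6.4·6.7·3.3 = 141.504 m³.
Sabine: RT60 = 0.161 × 141.504 / 36.617 = 0.62 s.

0.62 s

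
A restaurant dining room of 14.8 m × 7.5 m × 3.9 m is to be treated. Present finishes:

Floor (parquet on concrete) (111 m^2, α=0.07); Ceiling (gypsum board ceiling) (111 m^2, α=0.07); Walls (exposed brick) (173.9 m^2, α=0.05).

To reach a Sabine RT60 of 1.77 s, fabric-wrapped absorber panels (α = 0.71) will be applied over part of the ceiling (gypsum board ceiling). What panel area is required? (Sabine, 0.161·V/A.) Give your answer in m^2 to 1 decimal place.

Total absorption A₁ = 111*0.07 + 111*0.07 + 173.9*0.05
  = 7.770 + 7.770 + 8.695 = 24.235 m^2 sabins.
V = 432.9 m³. Target absorption A₂ = 0.161 × 432.9 / 1.77 = 39.377 sabins.
Absorption to add: 39.377 − 24.235 = 15.142 sabins.
Net gain per m^2: Δα = 0.71 − 0.07 = 0.64.
Panel area = 15.142 / 0.64 = 23.7 m^2.

23.7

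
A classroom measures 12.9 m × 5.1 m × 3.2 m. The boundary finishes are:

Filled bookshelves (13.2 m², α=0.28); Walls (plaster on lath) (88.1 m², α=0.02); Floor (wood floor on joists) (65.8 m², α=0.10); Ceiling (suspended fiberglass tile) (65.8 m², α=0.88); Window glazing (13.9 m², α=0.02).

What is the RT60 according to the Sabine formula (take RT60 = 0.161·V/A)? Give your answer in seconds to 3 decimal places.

0.483 s

Summing Sᵢαᵢ: 3.696 + 1.762 + 6.580 + 57.904 + 0.278 → A = 70.220 sabins.
V = 12.9·5.1·3.2 = 210.528 m³.
Sabine: RT60 = 0.161 × 210.528 / 70.220 = 0.483 s.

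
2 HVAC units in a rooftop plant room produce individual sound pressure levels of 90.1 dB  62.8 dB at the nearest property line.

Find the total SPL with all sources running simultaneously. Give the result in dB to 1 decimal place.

Sum in the linear (power) domain: Σ 10^(Lᵢ/10) = 10^(90.1/10) + 10^(62.8/10) = 1.025e+09.
Combined level = 10 log₁₀(1.025e+09) = 90.1 dB.

90.1 dB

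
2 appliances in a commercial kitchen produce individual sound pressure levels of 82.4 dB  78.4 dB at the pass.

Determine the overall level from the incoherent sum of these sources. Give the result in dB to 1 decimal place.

Converting to relative power and adding: 10^(82.4/10) + 10^(78.4/10) = 2.43e+08.
Combined level = 10 log₁₀(2.43e+08) = 83.9 dB.

83.9 dB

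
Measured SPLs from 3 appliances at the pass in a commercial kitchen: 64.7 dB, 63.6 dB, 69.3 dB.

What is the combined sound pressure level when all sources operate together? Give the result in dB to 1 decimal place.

Σ 10^(Lᵢ/10) = 1.375e+07.
Back to dB: 10·log₁₀ Σ = 71.4 dB.

71.4 dB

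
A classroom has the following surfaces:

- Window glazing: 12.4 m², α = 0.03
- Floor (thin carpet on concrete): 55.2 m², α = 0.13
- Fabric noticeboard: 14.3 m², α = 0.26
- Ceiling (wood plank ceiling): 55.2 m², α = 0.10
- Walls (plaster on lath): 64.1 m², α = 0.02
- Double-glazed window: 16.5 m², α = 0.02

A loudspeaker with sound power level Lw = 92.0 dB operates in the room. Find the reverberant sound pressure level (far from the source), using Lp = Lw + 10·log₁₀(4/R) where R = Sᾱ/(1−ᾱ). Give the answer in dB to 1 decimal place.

A = 18.398 sabins; S = 217.7 m².
ᾱ = 0.0845, so room constant R = A/(1−ᾱ) = 20.096 m².
Lp = 92.0 + 10·log₁₀(4/20.096) = 92.0 + (-7.01) = 85.0 dB.

85.0 dB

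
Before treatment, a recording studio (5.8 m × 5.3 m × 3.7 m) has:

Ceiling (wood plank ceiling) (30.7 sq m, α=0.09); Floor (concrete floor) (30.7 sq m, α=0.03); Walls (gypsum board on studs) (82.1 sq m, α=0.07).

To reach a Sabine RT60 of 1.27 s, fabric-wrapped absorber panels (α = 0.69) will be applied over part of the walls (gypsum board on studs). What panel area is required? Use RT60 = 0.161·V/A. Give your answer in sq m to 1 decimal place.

8.0

Equivalent absorption area: A₁ = 30.7×0.09 + 30.7×0.03 + 82.1×0.07 = 9.431 sq m.
V = 113.738 m³. Target absorption A₂ = 0.161 × 113.738 / 1.27 = 14.419 sabins.
ΔA needed = 14.419 − 9.431 = 4.988 sabins.
Net gain per sq m: Δα = 0.69 − 0.07 = 0.62.
Area = ΔA/Δα = 4.988/0.62 = 8.0 sq m.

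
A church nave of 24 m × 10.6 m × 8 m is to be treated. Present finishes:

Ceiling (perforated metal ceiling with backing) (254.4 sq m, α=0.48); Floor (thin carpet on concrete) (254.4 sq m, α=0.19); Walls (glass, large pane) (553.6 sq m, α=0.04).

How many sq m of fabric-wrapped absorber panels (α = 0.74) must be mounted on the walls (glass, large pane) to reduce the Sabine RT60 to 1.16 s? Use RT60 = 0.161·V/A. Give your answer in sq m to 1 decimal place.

Total absorption A₁ = 254.4·0.48 + 254.4·0.19 + 553.6·0.04
  = 122.112 + 48.336 + 22.144 = 192.592 sq m sabins.
Required A₂ = 0.161·2035.2/1.16 = 282.472 sabins.
ΔA needed = 282.472 − 192.592 = 89.880 sabins.
Each sq m of panel replacing the walls (glass, large pane) adds (0.74 − 0.04) = 0.70 sabins.
Area = ΔA/Δα = 89.880/0.70 = 128.4 sq m.

128.4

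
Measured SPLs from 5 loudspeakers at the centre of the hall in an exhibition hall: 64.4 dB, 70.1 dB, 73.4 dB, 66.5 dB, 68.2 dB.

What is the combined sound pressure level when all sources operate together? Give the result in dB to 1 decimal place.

76.6 dB

Sum in the linear (power) domain: Σ 10^(Lᵢ/10) = 10^(64.4/10) + 10^(70.1/10) + 10^(73.4/10) + 10^(66.5/10) + 10^(68.2/10) = 4.594e+07.
Combined level = 10 log₁₀(4.594e+07) = 76.6 dB.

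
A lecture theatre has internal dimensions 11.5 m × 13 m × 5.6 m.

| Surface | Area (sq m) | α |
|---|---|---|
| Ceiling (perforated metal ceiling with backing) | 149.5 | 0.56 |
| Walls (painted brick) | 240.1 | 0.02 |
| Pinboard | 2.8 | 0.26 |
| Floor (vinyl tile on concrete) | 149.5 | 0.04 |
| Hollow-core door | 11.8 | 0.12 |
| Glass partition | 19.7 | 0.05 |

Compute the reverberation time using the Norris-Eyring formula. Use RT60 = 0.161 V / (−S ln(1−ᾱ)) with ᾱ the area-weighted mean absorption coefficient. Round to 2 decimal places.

Total surface area S = 149.5 + 240.1 + 2.8 + 149.5 + 11.8 + 19.7 = 573.4 sq m.
Σ(Sᵢαᵢ) = 149.5·0.56 + 240.1·0.02 + 2.8·0.26 + 149.5·0.04 + 11.8·0.12 + 19.7·0.05 = 97.631.
ᾱ = 97.631 / 573.4 = 0.1703.
Eyring denominator: −S ln(1−ᾱ) = 107.049.
V = 11.5 × 13 × 5.6 = 837.2 m³.
RT60 = 0.161 × 837.2 / 107.049 = 1.26 s.

1.26 s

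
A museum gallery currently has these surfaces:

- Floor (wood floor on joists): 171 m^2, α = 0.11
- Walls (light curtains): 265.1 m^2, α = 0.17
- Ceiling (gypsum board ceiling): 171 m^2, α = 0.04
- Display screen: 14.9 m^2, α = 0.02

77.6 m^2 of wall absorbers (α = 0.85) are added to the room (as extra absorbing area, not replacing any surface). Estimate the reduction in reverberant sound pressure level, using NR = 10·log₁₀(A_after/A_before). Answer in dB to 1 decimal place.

2.9 dB

Total absorption A_before = 171*0.11 + 265.1*0.17 + 171*0.04 + 14.9*0.02
  = 18.810 + 45.067 + 6.840 + 0.298 = 71.015 m^2 sabins.
Treatment contributes 77.6·0.85 = 65.960 sabins.
A_after = 71.015 + 65.960 = 136.975 sabins.
NR = 10·log₁₀(136.975/71.015) = 2.9 dB.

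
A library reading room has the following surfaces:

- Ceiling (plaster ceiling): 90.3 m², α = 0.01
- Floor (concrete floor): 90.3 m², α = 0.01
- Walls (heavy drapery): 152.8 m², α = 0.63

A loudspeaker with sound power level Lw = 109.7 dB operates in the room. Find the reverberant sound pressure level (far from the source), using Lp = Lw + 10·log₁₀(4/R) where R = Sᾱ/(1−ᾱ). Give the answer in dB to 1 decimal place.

94.3 dB

Σ(Sᵢαᵢ) = 90.3·0.01 + 90.3·0.01 + 152.8·0.63 = 98.070; total area S = 333.4 m².
ᾱ = 0.2942, so room constant R = A/(1−ᾱ) = 138.949 m².
Lp = 109.7 + 10·log₁₀(4/138.949) = 109.7 + (-15.41) = 94.3 dB.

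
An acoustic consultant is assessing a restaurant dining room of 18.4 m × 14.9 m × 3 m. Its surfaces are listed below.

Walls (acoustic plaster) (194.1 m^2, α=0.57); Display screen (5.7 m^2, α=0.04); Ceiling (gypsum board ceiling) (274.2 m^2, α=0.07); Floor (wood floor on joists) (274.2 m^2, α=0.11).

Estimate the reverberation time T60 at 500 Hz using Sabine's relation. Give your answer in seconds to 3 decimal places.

0.826 seconds

A = Σ Sᵢαᵢ = 194.1*0.57 + 5.7*0.04 + 274.2*0.07 + 274.2*0.11 = 160.221 sabins.
V = 18.4·14.9·3 = 822.48 m³.
T = 0.161 V/A = 0.161·822.48/160.221 = 0.826 s.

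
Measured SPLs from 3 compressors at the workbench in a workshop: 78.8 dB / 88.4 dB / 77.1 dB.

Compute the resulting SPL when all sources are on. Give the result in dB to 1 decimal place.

89.1 dB

Converting to relative power and adding: 10^(78.8/10) + 10^(88.4/10) + 10^(77.1/10) = 8.19e+08.
L_total = 10·log₁₀(8.19e+08) = 89.1 dB.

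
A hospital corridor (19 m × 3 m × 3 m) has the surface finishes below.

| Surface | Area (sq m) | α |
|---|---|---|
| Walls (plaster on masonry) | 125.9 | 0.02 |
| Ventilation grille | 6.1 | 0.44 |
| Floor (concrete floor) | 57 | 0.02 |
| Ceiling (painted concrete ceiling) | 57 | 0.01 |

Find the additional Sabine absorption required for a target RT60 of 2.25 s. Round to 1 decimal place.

5.3 sabins

A₁ = Σ Sᵢαᵢ = 125.9·0.02 + 6.1·0.44 + 57·0.02 + 57·0.01 = 6.912 sabins.
For T = 2.25 s, need A₂ = 0.161·V/T = 0.161·171/2.25 = 12.236 sabins.
Shortfall: 12.236 − 6.912 = 5.3 sabins.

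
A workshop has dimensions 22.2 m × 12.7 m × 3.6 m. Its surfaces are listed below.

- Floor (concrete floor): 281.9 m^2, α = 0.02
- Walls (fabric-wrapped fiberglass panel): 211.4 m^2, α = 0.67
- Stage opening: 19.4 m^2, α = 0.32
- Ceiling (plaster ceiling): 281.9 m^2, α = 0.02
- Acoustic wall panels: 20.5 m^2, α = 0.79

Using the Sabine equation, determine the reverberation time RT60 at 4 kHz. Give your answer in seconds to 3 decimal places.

A = Σ Sᵢαᵢ = 281.9*0.02 + 211.4*0.67 + 19.4*0.32 + 281.9*0.02 + 20.5*0.79 = 175.317 sabins.
Volume V = 22.2 × 12.7 × 3.6 = 1014.984 m³.
Sabine: RT60 = 0.161 × 1014.984 / 175.317 = 0.932 s.

0.932 seconds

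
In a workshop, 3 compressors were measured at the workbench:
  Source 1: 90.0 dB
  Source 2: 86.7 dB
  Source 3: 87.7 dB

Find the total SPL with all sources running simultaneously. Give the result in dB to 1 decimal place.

93.1 dB

Converting to relative power and adding: 10^(90.0/10) + 10^(86.7/10) + 10^(87.7/10) = 2.057e+09.
L_total = 10·log₁₀(2.057e+09) = 93.1 dB.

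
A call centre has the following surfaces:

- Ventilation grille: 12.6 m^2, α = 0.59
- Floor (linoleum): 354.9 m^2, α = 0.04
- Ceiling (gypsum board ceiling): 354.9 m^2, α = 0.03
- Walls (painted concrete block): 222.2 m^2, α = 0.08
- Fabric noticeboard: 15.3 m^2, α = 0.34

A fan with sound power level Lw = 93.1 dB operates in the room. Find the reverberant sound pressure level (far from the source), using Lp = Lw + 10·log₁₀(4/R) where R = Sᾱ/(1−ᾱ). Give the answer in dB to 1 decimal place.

A = 55.255 sabins; S = 959.9 m^2.
ᾱ = 0.0576, so room constant R = A/(1−ᾱ) = 58.632 m^2.
Lp = 93.1 + 10·log₁₀(4/58.632) = 93.1 + (-11.66) = 81.4 dB.

81.4 dB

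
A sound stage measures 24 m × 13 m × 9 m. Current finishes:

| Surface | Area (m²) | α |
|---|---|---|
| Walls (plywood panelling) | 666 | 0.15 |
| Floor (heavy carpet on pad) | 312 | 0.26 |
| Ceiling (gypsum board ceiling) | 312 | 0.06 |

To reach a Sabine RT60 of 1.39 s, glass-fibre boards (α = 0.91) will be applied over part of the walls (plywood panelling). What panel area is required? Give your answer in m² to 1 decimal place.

165.1

A₁ = Σ Sᵢαᵢ = 666·0.15 + 312·0.26 + 312·0.06 = 199.740 sabins.
Required A₂ = 0.161·2808/1.39 = 325.243 sabins.
ΔA needed = 325.243 − 199.740 = 125.503 sabins.
Each m² of panel replacing the walls (plywood panelling) adds (0.91 − 0.15) = 0.76 sabins.
Area = ΔA/Δα = 125.503/0.76 = 165.1 m².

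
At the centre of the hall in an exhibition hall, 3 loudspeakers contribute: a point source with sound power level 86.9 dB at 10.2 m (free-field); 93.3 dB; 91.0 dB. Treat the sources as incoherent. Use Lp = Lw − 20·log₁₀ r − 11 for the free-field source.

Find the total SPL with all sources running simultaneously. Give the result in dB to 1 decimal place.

Source at 10.2 m: Lp = 86.9 − 20·log₁₀(10.2) − 11 = 55.7 dB.
Converting to relative power and adding: 10^(55.7/10) + 10^(93.3/10) + 10^(91.0/10) = 3.397e+09.
L_total = 10·log₁₀(3.397e+09) = 95.3 dB.

95.3 dB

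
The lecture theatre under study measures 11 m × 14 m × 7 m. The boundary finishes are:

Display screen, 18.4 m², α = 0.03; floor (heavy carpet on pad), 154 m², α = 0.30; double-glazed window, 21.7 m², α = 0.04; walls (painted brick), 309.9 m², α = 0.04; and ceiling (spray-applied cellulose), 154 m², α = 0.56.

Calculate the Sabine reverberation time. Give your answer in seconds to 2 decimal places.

Total absorption A = 18.4×0.03 + 154×0.30 + 21.7×0.04 + 309.9×0.04 + 154×0.56
  = 0.552 + 46.200 + 0.868 + 12.396 + 86.240 = 146.256 m² sabins.
V = 11·14·7 = 1078 m³.
T = 0.161 V/A = 0.161·1078/146.256 = 1.19 s.

1.19 sec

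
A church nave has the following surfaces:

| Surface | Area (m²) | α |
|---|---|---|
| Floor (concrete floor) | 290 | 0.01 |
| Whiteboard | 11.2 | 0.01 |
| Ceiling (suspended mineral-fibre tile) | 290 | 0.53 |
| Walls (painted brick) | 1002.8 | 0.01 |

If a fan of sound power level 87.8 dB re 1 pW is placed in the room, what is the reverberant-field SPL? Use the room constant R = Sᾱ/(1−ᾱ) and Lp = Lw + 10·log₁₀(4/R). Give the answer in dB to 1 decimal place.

71.1 dB

Σ(Sᵢαᵢ) = 290×0.01 + 11.2×0.01 + 290×0.53 + 1002.8×0.01 = 166.740; total area S = 1594.0 m².
ᾱ = 166.740/1594.0 = 0.1046; R = Sᾱ/(1−ᾱ) = 166.740/(1−0.1046) = 186.218 m².
Lp = Lw + 10 log₁₀(4/R) = 87.8 -16.68 = 71.1 dB.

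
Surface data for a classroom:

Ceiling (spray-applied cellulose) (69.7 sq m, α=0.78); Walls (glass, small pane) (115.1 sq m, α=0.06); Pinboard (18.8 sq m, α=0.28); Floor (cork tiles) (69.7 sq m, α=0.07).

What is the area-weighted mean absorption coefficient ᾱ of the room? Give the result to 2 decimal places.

0.26

Total surface area S = 273.3 sq m.
Weighted sum Σ Sα = 71.415.
ᾱ = A/S = 0.26.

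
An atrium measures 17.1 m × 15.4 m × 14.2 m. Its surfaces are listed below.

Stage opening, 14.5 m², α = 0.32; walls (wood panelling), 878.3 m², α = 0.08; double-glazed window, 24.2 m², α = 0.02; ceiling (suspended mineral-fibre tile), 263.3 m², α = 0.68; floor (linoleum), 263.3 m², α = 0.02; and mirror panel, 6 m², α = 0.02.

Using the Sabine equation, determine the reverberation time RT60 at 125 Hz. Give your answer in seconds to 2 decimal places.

Equivalent absorption area: A = 14.5×0.32 + 878.3×0.08 + 24.2×0.02 + 263.3×0.68 + 263.3×0.02 + 6×0.02 = 259.818 m².
Room volume: 3739.428 m³.
T = 0.161 V/A = 0.161·3739.428/259.818 = 2.32 s.

2.32 s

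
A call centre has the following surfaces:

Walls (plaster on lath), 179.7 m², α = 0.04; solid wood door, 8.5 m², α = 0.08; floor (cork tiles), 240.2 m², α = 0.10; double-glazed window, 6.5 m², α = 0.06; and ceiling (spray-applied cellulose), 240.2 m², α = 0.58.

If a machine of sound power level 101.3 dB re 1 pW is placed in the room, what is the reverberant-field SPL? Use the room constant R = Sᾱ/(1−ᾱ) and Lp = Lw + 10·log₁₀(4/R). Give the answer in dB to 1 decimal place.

A = 171.594 sabins; S = 675.1 m².
ᾱ = 0.2542, so room constant R = A/(1−ᾱ) = 230.080 m².
Lp = 101.3 + 10·log₁₀(4/230.080) = 101.3 + (-17.60) = 83.7 dB.

83.7 dB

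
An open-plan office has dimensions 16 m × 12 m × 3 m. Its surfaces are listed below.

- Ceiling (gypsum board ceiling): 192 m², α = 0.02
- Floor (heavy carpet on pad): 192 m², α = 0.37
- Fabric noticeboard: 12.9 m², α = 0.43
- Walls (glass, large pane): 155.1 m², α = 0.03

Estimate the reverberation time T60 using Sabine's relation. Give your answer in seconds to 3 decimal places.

1.090 seconds

Total absorption A = 192*0.02 + 192*0.37 + 12.9*0.43 + 155.1*0.03
  = 3.840 + 71.040 + 5.547 + 4.653 = 85.080 m² sabins.
Room volume: 576 m³.
Sabine: RT60 = 0.161 × 576 / 85.080 = 1.090 s.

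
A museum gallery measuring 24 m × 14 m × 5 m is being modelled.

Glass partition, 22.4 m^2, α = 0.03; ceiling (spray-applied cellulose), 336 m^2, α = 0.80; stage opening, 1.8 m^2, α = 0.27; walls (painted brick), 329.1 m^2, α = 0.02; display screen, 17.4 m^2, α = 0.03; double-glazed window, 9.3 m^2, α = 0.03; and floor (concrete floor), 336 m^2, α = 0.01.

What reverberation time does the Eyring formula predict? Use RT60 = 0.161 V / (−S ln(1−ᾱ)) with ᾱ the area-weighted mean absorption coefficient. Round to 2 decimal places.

0.83 s

Total surface area S = 22.4 + 336 + 1.8 + 329.1 + 17.4 + 9.3 + 336 = 1052.0 m^2.
Absorption A = 22.4×0.03 + 336×0.80 + 1.8×0.27 + 329.1×0.02 + 17.4×0.03 + 9.3×0.03 + 336×0.01 = 280.701 sabins.
ᾱ = 280.701 / 1052.0 = 0.2668.
Eyring denominator: −S ln(1−ᾱ) = 326.474.
V = 24 × 14 × 5 = 1680 m³.
T = 0.161·V/[−S·ln(1−ᾱ)] = 0.161·1680/326.474 = 0.83 s.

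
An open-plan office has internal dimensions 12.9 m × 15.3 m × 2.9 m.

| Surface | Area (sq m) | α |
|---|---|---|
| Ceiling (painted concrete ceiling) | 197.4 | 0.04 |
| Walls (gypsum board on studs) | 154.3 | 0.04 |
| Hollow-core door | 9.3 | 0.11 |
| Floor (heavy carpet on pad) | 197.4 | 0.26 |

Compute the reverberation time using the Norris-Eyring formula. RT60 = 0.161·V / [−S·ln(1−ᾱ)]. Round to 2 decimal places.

Total surface area S = 197.4 + 154.3 + 9.3 + 197.4 = 558.4 sq m.
Absorption A = 197.4×0.04 + 154.3×0.04 + 9.3×0.11 + 197.4×0.26 = 66.415 sabins.
Mean coefficient ᾱ = A/S = 0.1189.
Eyring denominator: −S ln(1−ᾱ) = 70.685.
V = 12.9 × 15.3 × 2.9 = 572.373 m³.
T = 0.161·V/[−S·ln(1−ᾱ)] = 0.161·572.373/70.685 = 1.30 s.

1.30 s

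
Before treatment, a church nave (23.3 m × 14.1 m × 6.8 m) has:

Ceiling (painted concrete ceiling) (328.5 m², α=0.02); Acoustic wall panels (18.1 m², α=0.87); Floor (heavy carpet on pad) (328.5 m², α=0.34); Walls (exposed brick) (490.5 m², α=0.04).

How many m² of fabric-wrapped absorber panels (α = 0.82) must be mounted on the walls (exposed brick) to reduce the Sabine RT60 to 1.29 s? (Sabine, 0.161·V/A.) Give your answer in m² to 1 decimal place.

A₁ = Σ Sᵢαᵢ = 328.5·0.02 + 18.1·0.87 + 328.5·0.34 + 490.5·0.04 = 153.627 sabins.
V = 2234.004 m³. Target absorption A₂ = 0.161 × 2234.004 / 1.29 = 278.818 sabins.
Absorption to add: 278.818 − 153.627 = 125.191 sabins.
Net gain per m²: Δα = 0.82 − 0.04 = 0.78.
Area = ΔA/Δα = 125.191/0.78 = 160.5 m².

160.5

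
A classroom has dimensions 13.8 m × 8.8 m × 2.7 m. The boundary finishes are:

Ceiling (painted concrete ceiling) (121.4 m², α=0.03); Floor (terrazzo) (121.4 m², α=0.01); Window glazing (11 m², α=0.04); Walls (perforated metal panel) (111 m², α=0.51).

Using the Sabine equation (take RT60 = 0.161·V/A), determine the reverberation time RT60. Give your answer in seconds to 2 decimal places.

0.85 sec

Summing Sᵢαᵢ: 3.642 + 1.214 + 0.440 + 56.610 → A = 61.906 sabins.
V = 13.8·8.8·2.7 = 327.888 m³.
Sabine: RT60 = 0.161 × 327.888 / 61.906 = 0.85 s.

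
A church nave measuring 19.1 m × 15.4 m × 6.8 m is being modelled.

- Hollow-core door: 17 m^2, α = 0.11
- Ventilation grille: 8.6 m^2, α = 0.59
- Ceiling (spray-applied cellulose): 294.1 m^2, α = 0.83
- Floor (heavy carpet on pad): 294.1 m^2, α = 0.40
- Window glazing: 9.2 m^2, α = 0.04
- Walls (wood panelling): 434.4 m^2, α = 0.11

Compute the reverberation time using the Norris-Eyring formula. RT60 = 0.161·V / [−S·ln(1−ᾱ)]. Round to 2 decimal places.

Total surface area S = 17 + 8.6 + 294.1 + 294.1 + 9.2 + 434.4 = 1057.4 m^2.
Absorption A = 17·0.11 + 8.6·0.59 + 294.1·0.83 + 294.1·0.40 + 9.2·0.04 + 434.4·0.11 = 416.839 sabins.
ᾱ = 416.839 / 1057.4 = 0.3942.
Eyring denominator: −S ln(1−ᾱ) = 529.975.
V = 19.1 × 15.4 × 6.8 = 2000.152 m³.
T = 0.161·V/[−S·ln(1−ᾱ)] = 0.161·2000.152/529.975 = 0.61 s.

0.61 seconds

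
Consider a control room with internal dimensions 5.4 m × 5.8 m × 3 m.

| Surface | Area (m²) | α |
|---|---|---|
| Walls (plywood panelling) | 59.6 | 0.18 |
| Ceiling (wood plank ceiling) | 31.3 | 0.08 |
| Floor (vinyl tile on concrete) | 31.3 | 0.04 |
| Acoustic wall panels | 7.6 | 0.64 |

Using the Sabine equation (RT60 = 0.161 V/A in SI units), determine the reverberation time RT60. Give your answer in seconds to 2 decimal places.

0.78 s

A = Σ Sᵢαᵢ = 59.6×0.18 + 31.3×0.08 + 31.3×0.04 + 7.6×0.64 = 19.348 sabins.
Room volume: 93.96 m³.
RT60 = 0.161 · V / A = 0.161 × 93.96 / 19.348 = 0.78 s.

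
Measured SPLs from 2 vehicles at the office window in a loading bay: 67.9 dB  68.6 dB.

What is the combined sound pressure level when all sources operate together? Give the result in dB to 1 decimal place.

Sum in the linear (power) domain: Σ 10^(Lᵢ/10) = 10^(67.9/10) + 10^(68.6/10) = 1.341e+07.
Back to dB: 10·log₁₀ Σ = 71.3 dB.

71.3 dB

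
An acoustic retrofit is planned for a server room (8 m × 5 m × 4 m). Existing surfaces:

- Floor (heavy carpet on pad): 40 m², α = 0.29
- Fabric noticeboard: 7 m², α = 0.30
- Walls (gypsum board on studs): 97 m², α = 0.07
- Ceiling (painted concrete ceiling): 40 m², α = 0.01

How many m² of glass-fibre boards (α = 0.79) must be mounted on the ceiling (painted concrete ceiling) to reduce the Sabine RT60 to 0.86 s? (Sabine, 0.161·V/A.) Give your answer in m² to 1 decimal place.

Summing Sᵢαᵢ: 11.600 + 2.100 + 6.790 + 0.400 → A₁ = 20.890 sabins.
V = 160 m³. Target absorption A₂ = 0.161 × 160 / 0.86 = 29.953 sabins.
Absorption to add: 29.953 − 20.890 = 9.063 sabins.
Net gain per m²: Δα = 0.79 − 0.01 = 0.78.
Panel area = 9.063 / 0.78 = 11.6 m².

11.6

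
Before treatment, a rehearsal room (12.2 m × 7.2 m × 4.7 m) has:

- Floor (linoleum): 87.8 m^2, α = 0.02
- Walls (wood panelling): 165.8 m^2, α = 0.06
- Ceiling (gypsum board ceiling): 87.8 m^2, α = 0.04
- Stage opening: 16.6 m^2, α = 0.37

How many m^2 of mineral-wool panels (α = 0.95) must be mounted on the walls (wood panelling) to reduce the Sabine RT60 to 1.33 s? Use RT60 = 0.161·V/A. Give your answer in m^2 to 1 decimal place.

Summing Sᵢαᵢ: 1.756 + 9.948 + 3.512 + 6.142 → A₁ = 21.358 sabins.
V = 412.848 m³. Target absorption A₂ = 0.161 × 412.848 / 1.33 = 49.976 sabins.
ΔA needed = 49.976 − 21.358 = 28.618 sabins.
Each m^2 of panel replacing the walls (wood panelling) adds (0.95 − 0.06) = 0.89 sabins.
Panel area = 28.618 / 0.89 = 32.2 m^2.

32.2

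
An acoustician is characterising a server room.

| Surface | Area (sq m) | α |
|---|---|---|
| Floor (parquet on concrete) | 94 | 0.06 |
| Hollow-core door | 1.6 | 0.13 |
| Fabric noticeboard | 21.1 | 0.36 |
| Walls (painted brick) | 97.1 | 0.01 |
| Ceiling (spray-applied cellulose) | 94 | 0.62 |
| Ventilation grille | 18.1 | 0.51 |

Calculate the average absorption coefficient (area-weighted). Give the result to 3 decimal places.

S = Σ Sᵢ = 94 + 1.6 + 21.1 + 97.1 + 94 + 18.1 = 325.9 sq m.
Weighted sum Σ Sα = 81.926.
ᾱ = A/S = 0.251.

0.251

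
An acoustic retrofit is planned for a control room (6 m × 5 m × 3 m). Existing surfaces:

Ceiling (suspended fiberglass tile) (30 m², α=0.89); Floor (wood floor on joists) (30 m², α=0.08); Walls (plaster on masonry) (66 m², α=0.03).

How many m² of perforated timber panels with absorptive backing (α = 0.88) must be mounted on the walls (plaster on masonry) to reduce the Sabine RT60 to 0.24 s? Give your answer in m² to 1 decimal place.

34.5

A₁ = Σ Sᵢαᵢ = 30·0.89 + 30·0.08 + 66·0.03 = 31.080 sabins.
Required A₂ = 0.161·90/0.24 = 60.375 sabins.
Absorption to add: 60.375 − 31.080 = 29.295 sabins.
Each m² of panel replacing the walls (plaster on masonry) adds (0.88 − 0.03) = 0.85 sabins.
Area = ΔA/Δα = 29.295/0.85 = 34.5 m².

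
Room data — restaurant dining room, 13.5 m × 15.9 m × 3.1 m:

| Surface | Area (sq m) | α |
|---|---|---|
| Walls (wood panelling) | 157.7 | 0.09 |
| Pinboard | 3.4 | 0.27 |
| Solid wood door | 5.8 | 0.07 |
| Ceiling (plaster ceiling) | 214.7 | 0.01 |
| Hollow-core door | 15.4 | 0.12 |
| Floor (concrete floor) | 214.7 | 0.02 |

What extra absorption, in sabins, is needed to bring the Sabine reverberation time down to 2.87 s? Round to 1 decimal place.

13.5 sabins

A₁ = Σ Sᵢαᵢ = 157.7*0.09 + 3.4*0.27 + 5.8*0.07 + 214.7*0.01 + 15.4*0.12 + 214.7*0.02 = 23.806 sabins.
For T = 2.87 s, need A₂ = 0.161·V/T = 0.161·665.415/2.87 = 37.328 sabins.
ΔA = A₂ − A₁ = 37.328 − 23.806 = 13.5 sabins.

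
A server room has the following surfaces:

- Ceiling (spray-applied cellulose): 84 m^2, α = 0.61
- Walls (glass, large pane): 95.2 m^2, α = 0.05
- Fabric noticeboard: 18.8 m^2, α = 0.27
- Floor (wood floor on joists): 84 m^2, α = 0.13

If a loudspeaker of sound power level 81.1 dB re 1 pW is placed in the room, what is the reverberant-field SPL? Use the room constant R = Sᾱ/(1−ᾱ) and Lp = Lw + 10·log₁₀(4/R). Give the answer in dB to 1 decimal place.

67.3 dB

Σ(Sᵢαᵢ) = 84·0.61 + 95.2·0.05 + 18.8·0.27 + 84·0.13 = 71.996; total area S = 282.0 m^2.
ᾱ = 0.2553, so room constant R = A/(1−ᾱ) = 96.678 m^2.
Lp = Lw + 10 log₁₀(4/R) = 81.1 -13.83 = 67.3 dB.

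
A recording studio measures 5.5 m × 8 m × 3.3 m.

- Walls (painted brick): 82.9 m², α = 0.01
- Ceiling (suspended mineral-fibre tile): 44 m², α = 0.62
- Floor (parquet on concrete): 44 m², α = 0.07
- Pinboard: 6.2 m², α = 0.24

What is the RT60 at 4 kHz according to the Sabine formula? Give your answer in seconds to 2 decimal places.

Total absorption A = 82.9*0.01 + 44*0.62 + 44*0.07 + 6.2*0.24
  = 0.829 + 27.280 + 3.080 + 1.488 = 32.677 m² sabins.
V = 5.5·8·3.3 = 145.2 m³.
RT60 = 0.161 · V / A = 0.161 × 145.2 / 32.677 = 0.72 s.

0.72 sec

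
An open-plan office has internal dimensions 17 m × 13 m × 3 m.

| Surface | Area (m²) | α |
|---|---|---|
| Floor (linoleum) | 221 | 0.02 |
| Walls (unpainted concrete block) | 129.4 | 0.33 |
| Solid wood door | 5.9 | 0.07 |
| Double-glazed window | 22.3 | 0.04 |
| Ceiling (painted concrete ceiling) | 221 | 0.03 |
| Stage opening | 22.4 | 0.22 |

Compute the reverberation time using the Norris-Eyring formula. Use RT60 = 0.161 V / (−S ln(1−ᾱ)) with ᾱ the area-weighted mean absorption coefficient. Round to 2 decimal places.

Total surface area S = 221 + 129.4 + 5.9 + 22.3 + 221 + 22.4 = 622.0 m².
Σ(Sᵢαᵢ) = 221·0.02 + 129.4·0.33 + 5.9·0.07 + 22.3·0.04 + 221·0.03 + 22.4·0.22 = 59.985.
ᾱ = 59.985 / 622.0 = 0.0964.
−S·ln(1−ᾱ) = −622.0 × ln(1 − 0.0964) = 63.051.
V = 17 × 13 × 3 = 663 m³.
RT60 = 0.161 × 663 / 63.051 = 1.69 s.

1.69 seconds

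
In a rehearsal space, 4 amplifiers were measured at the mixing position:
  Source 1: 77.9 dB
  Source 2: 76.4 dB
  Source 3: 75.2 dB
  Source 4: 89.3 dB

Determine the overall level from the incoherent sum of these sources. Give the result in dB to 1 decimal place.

Σ 10^(Lᵢ/10) = 9.896e+08.
Back to dB: 10·log₁₀ Σ = 90.0 dB.

90.0 dB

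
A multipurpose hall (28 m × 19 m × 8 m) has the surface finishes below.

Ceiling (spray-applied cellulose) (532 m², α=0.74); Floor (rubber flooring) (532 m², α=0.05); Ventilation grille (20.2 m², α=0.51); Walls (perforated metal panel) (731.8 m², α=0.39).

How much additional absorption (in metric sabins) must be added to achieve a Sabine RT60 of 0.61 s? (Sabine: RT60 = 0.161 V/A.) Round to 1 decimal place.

407.3 sabins

Summing Sᵢαᵢ: 393.680 + 26.600 + 10.302 + 285.402 → A₁ = 715.984 sabins.
V = 4256 m³. Required absorption A₂ = 0.161 × 4256 / 0.61 = 1123.305 sabins.
Additional absorption ΔA = 1123.305 − 715.984 = 407.3 sabins.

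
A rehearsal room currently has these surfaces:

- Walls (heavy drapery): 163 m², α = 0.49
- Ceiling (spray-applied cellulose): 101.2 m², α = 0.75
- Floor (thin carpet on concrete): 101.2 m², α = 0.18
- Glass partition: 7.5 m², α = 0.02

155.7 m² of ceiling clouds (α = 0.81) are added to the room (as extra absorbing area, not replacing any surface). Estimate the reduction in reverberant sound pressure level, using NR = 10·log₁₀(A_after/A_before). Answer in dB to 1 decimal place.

Summing Sᵢαᵢ: 79.870 + 75.900 + 18.216 + 0.150 → A_before = 174.136 sabins.
Treatment contributes 155.7·0.81 = 126.117 sabins.
A_after = 174.136 + 126.117 = 300.253 sabins.
NR = 10·log₁₀(300.253/174.136) = 2.4 dB.

2.4 dB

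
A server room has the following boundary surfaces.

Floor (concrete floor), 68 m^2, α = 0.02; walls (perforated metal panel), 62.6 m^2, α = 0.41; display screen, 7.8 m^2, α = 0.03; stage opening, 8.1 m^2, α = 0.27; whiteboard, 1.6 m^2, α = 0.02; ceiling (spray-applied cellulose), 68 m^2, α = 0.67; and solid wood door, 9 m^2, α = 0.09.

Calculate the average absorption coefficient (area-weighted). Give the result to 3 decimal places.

Total surface area S = 225.1 m^2.
A = 68×0.02 + 62.6×0.41 + 7.8×0.03 + 8.1×0.27 + 1.6×0.02 + 68×0.67 + 9×0.09 = 75.849 sabins.
ᾱ = 75.849 / 225.1 = 0.337.

0.337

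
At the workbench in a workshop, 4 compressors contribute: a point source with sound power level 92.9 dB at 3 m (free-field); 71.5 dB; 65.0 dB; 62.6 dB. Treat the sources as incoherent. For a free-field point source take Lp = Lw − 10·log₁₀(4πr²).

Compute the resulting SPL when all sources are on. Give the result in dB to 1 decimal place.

Source at 3 m: Lp = 92.9 − 10·log₁₀(4π·3²) = 92.9 − 10·log₁₀(113.097) = 72.4 dB.
Converting to relative power and adding: 10^(72.4/10) + 10^(71.5/10) + 10^(65.0/10) + 10^(62.6/10) = 3.649e+07.
L_total = 10·log₁₀(3.649e+07) = 75.6 dB.

75.6 dB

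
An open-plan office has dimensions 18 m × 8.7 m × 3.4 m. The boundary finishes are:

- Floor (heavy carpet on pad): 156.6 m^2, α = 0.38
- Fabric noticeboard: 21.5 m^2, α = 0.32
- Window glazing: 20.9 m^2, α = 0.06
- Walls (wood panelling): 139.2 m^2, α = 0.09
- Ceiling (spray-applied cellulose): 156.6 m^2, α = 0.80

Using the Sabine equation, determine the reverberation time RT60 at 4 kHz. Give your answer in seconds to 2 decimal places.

A = Σ Sᵢαᵢ = 156.6·0.38 + 21.5·0.32 + 20.9·0.06 + 139.2·0.09 + 156.6·0.80 = 205.450 sabins.
Room volume: 532.44 m³.
T = 0.161 V/A = 0.161·532.44/205.450 = 0.42 s.

0.42 seconds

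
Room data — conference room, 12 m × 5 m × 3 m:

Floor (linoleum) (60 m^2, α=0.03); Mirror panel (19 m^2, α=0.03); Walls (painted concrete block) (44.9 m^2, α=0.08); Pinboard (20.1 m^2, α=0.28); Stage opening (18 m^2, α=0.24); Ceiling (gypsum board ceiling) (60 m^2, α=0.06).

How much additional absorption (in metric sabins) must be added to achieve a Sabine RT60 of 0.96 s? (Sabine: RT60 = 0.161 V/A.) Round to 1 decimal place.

10.7 sabins

A₁ = Σ Sᵢαᵢ = 60·0.03 + 19·0.03 + 44.9·0.08 + 20.1·0.28 + 18·0.24 + 60·0.06 = 19.510 sabins.
For T = 0.96 s, need A₂ = 0.161·V/T = 0.161·180/0.96 = 30.188 sabins.
Shortfall: 30.188 − 19.510 = 10.7 sabins.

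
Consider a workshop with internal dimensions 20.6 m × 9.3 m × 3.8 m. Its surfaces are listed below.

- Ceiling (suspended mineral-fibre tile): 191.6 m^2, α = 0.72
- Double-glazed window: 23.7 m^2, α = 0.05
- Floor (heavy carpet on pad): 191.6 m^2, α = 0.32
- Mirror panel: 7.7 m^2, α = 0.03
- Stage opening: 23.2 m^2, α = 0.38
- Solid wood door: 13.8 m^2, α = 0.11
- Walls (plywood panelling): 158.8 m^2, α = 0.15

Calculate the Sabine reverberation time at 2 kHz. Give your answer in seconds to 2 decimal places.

0.50 seconds

A = Σ Sᵢαᵢ = 191.6*0.72 + 23.7*0.05 + 191.6*0.32 + 7.7*0.03 + 23.2*0.38 + 13.8*0.11 + 158.8*0.15 = 234.834 sabins.
V = 20.6·9.3·3.8 = 728.004 m³.
Sabine: RT60 = 0.161 × 728.004 / 234.834 = 0.50 s.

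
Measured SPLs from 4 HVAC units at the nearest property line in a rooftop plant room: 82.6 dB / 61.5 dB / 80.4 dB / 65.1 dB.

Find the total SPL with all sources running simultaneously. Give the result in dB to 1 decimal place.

Converting to relative power and adding: 10^(82.6/10) + 10^(61.5/10) + 10^(80.4/10) + 10^(65.1/10) = 2.963e+08.
Combined level = 10 log₁₀(2.963e+08) = 84.7 dB.

84.7 dB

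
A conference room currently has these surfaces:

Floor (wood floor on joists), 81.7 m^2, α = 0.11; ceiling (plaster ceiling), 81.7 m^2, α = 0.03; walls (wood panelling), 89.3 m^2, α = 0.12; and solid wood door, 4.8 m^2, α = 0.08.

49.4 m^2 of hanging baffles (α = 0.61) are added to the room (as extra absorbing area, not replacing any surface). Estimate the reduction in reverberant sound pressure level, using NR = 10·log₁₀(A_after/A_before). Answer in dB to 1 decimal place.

3.7 dB

Equivalent absorption area: A_before = 81.7*0.11 + 81.7*0.03 + 89.3*0.12 + 4.8*0.08 = 22.538 m^2.
Treatment contributes 49.4·0.61 = 30.134 sabins.
A_after = 22.538 + 30.134 = 52.672 sabins.
NR = 10·log₁₀(52.672/22.538) = 3.7 dB.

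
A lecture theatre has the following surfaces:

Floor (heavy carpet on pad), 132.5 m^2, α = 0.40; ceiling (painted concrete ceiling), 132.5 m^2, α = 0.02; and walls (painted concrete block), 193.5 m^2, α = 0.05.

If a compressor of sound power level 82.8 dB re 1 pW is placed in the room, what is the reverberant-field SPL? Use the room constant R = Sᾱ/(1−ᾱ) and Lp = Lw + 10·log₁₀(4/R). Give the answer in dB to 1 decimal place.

A = 65.325 sabins; S = 458.5 m^2.
ᾱ = 0.1425, so room constant R = A/(1−ᾱ) = 76.181 m^2.
Lp = 82.8 + 10·log₁₀(4/76.181) = 82.8 + (-12.80) = 70.0 dB.

70.0 dB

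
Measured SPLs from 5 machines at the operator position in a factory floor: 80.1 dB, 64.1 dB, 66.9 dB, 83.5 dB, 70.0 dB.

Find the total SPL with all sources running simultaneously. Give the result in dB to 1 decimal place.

85.4 dB

Sum in the linear (power) domain: Σ 10^(Lᵢ/10) = 10^(80.1/10) + 10^(64.1/10) + 10^(66.9/10) + 10^(83.5/10) + 10^(70.0/10) = 3.437e+08.
L_total = 10·log₁₀(3.437e+08) = 85.4 dB.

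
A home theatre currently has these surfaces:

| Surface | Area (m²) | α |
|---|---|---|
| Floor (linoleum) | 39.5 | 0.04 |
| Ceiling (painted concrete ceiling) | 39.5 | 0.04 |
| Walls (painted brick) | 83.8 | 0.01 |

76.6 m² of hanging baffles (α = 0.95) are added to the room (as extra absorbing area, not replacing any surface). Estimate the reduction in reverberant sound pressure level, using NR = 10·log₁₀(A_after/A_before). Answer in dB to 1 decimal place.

12.8 dB

Equivalent absorption area: A_before = 39.5×0.04 + 39.5×0.04 + 83.8×0.01 = 3.998 m².
Treatment contributes 76.6·0.95 = 72.770 sabins.
New total A_after = 76.768 sabins.
Reduction = 10 log₁₀(A_after/A_before) = 10 log₁₀(19.2016) = 12.8 dB.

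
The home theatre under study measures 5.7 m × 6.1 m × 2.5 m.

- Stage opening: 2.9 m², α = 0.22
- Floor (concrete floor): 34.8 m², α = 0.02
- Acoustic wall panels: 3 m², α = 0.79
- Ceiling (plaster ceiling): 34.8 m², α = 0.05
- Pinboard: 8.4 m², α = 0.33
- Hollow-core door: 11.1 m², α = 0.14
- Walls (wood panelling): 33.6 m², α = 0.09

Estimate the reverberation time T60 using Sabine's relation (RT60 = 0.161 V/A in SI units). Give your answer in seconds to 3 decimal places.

Summing Sᵢαᵢ: 0.638 + 0.696 + 2.370 + 1.740 + 2.772 + 1.554 + 3.024 → A = 12.794 sabins.
Volume V = 5.7 × 6.1 × 2.5 = 86.925 m³.
Sabine: RT60 = 0.161 × 86.925 / 12.794 = 1.094 s.

1.094 seconds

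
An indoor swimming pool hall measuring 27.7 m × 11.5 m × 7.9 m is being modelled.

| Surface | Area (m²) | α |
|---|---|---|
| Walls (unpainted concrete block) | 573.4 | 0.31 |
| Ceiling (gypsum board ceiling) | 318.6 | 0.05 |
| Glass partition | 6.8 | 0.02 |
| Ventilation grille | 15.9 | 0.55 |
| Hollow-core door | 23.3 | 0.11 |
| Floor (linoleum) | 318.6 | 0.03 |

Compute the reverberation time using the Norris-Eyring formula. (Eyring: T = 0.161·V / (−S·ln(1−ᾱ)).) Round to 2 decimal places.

Total surface area S = 573.4 + 318.6 + 6.8 + 15.9 + 23.3 + 318.6 = 1256.6 m².
Σ(Sᵢαᵢ) = 573.4×0.31 + 318.6×0.05 + 6.8×0.02 + 15.9×0.55 + 23.3×0.11 + 318.6×0.03 = 214.686.
ᾱ = 214.686 / 1256.6 = 0.1708.
−S·ln(1−ᾱ) = −1256.6 × ln(1 − 0.1708) = 235.354.
V = 27.7 × 11.5 × 7.9 = 2516.545 m³.
T = 0.161·V/[−S·ln(1−ᾱ)] = 0.161·2516.545/235.354 = 1.72 s.

1.72 sec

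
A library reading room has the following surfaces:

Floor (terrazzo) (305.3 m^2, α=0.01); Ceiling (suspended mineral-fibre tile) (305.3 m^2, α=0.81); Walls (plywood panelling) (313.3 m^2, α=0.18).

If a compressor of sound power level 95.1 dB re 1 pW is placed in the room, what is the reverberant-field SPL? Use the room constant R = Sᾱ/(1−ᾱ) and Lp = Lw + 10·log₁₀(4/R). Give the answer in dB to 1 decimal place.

74.5 dB

A = 306.740 sabins; S = 923.9 m^2.
ᾱ = 306.740/923.9 = 0.3320; R = Sᾱ/(1−ᾱ) = 306.740/(1−0.3320) = 459.192 m^2.
Lp = 95.1 + 10·log₁₀(4/459.192) = 95.1 + (-20.60) = 74.5 dB.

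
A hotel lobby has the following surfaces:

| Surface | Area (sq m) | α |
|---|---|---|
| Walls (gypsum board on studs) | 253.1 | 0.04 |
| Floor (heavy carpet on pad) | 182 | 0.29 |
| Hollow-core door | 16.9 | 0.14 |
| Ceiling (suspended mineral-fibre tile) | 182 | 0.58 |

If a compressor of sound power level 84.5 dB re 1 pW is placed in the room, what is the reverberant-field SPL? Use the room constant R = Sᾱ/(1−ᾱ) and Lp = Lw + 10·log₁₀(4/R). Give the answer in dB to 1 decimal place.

66.8 dB

Σ(Sᵢαᵢ) = 253.1×0.04 + 182×0.29 + 16.9×0.14 + 182×0.58 = 170.830; total area S = 634.0 sq m.
ᾱ = 0.2694, so room constant R = A/(1−ᾱ) = 233.822 sq m.
Lp = 84.5 + 10·log₁₀(4/233.822) = 84.5 + (-17.67) = 66.8 dB.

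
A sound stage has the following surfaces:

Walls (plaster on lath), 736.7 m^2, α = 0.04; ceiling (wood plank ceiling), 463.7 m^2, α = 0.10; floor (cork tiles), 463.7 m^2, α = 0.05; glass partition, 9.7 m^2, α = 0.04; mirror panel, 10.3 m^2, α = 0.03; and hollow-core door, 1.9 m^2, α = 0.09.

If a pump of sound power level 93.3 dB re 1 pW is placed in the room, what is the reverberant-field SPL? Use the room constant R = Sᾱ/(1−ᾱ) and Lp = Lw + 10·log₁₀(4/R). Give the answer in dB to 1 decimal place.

79.1 dB

Σ(Sᵢαᵢ) = 736.7×0.04 + 463.7×0.10 + 463.7×0.05 + 9.7×0.04 + 10.3×0.03 + 1.9×0.09 = 99.891; total area S = 1686.0 m^2.
ᾱ = 0.0592, so room constant R = A/(1−ᾱ) = 106.177 m^2.
Lp = Lw + 10 log₁₀(4/R) = 93.3 -14.24 = 79.1 dB.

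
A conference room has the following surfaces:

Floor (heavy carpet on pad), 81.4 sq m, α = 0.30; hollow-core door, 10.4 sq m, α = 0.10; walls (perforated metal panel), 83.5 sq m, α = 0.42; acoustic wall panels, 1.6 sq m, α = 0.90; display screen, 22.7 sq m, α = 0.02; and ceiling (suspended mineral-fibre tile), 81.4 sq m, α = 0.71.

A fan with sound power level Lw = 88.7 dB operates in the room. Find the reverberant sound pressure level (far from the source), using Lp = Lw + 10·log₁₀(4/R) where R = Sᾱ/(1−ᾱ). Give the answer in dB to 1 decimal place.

Σ(Sᵢαᵢ) = 81.4×0.30 + 10.4×0.10 + 83.5×0.42 + 1.6×0.90 + 22.7×0.02 + 81.4×0.71 = 120.218; total area S = 281.0 sq m.
ᾱ = 120.218/281.0 = 0.4278; R = Sᾱ/(1−ᾱ) = 120.218/(1−0.4278) = 210.098 sq m.
Lp = Lw + 10 log₁₀(4/R) = 88.7 -17.20 = 71.5 dB.

71.5 dB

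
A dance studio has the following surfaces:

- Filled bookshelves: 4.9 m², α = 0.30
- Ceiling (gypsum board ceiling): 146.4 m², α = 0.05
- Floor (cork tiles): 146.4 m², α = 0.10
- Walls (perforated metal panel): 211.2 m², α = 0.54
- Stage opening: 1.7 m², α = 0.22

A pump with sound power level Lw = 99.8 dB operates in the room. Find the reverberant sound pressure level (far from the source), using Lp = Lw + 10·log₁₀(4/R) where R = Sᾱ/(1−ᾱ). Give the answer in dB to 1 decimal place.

A = 137.852 sabins; S = 510.6 m².
ᾱ = 137.852/510.6 = 0.2700; R = Sᾱ/(1−ᾱ) = 137.852/(1−0.2700) = 188.838 m².
Lp = Lw + 10 log₁₀(4/R) = 99.8 -16.74 = 83.1 dB.

83.1 dB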